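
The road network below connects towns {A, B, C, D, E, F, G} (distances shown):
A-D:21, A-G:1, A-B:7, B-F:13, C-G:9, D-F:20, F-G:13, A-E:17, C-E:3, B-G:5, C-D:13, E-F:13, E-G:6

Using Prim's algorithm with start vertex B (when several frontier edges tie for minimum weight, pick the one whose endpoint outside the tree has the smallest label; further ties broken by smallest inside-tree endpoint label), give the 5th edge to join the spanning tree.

Prim, starting at B.
Step 1: cheapest edge leaving the tree is B-G (5); add G.
Step 2: cheapest edge leaving the tree is A-G (1); add A.
Step 3: cheapest edge leaving the tree is E-G (6); add E.
Step 4: cheapest edge leaving the tree is C-E (3); add C.
Step 5: cheapest edge leaving the tree is C-D (13); add D.
Step 6: cheapest edge leaving the tree is B-F (13); add F.
The 5th edge added is C-D.

C-D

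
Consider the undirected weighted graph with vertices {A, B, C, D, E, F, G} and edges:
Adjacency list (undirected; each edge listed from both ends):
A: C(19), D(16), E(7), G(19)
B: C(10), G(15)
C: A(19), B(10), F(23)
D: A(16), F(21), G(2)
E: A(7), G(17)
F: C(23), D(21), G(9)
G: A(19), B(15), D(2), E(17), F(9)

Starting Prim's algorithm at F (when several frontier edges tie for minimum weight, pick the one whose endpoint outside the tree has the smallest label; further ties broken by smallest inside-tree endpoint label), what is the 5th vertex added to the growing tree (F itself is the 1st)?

Prim's algorithm from F:
Step 1: frontier [F–G 9, D–F 21, C–F 23] → take F–G (9); add G.
Step 2: frontier [D–F 21, C–F 23, D–G 2, B–G 15, E–G 17, A–G 19] → take D–G (2); add D.
Step 3: frontier [A–D 16, C–F 23, B–G 15, E–G 17, A–G 19] → take B–G (15); add B.
Step 4: frontier [B–C 10, A–D 16, C–F 23, E–G 17, A–G 19] → take B–C (10); add C.
Step 5: frontier [A–C 19, A–D 16, E–G 17, A–G 19] → take A–D (16); add A.
Step 6: frontier [A–E 7, E–G 17] → take A–E (7); add E.
Vertex order: F, G, D, B, C, A, E. The 5th vertex is C.

C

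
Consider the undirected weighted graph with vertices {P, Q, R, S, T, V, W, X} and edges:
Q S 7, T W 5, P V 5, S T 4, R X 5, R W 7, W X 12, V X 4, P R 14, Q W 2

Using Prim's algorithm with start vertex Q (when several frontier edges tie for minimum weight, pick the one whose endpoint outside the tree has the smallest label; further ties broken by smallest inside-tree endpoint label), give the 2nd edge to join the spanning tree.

T-W

Prim's algorithm from Q:
Step 1: cheapest edge leaving the tree is Q W (2); add W.
Step 2: cheapest edge leaving the tree is T W (5); add T.
Step 3: cheapest edge leaving the tree is S T (4); add S.
Step 4: cheapest edge leaving the tree is R W (7); add R.
Step 5: cheapest edge leaving the tree is R X (5); add X.
Step 6: cheapest edge leaving the tree is V X (4); add V.
Step 7: cheapest edge leaving the tree is P V (5); add P.
The 2nd edge added is T W.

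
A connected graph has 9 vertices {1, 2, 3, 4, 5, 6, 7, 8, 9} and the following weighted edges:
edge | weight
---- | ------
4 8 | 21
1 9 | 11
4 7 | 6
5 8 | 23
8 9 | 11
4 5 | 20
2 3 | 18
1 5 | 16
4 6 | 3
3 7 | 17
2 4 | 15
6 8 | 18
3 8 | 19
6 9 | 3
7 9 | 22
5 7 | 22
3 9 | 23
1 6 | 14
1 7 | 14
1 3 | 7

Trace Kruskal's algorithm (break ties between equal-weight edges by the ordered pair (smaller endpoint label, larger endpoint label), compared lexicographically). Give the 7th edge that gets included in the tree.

Sort edges by weight, then run Kruskal:
4 6 (3): add — endpoints in different components.
6 9 (3): add — endpoints in different components.
4 7 (6): add — endpoints in different components.
1 3 (7): add — endpoints in different components.
1 9 (11): add — endpoints in different components.
8 9 (11): add — endpoints in different components.
1 6 (14): skip — 1 and 6 already connected.
1 7 (14): skip — 1 and 7 already connected.
2 4 (15): add — endpoints in different components.
1 5 (16): add — endpoints in different components.
The 7th edge added is 2 4.

2-4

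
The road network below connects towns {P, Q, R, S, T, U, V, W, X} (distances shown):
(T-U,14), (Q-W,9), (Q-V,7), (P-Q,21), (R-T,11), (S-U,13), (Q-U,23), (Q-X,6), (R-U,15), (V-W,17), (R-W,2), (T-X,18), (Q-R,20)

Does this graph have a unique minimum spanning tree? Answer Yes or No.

Kruskal: consider edges lightest-first.
R-W (2): add — endpoints in different components.
Q-X (6): add — endpoints in different components.
Q-V (7): add — endpoints in different components.
Q-W (9): add — endpoints in different components.
R-T (11): add — endpoints in different components.
S-U (13): add — endpoints in different components.
T-U (14): add — endpoints in different components.
R-U (15): skip — U and R already connected.
V-W (17): skip — V and W already connected.
T-X (18): skip — X and T already connected.
Q-R (20): skip — R and Q already connected.
P-Q (21): add — endpoints in different components.
Every non-tree edge has weight strictly greater than the heaviest edge on the tree path between its endpoints, so the MST is unique.

Yes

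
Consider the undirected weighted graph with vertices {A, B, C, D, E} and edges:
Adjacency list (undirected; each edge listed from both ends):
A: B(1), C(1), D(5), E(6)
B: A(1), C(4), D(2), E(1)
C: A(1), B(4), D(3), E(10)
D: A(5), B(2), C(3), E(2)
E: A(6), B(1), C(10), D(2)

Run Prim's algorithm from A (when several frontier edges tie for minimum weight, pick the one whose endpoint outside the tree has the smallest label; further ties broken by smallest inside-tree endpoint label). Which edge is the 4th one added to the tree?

Grow the tree from A using Prim:
Step 1: frontier [A-B 1, A-C 1, A-D 5, A-E 6] → take A-B (1); add B.
Step 2: frontier [A-C 1, A-D 5, A-E 6, B-E 1, B-D 2, B-C 4] → take A-C (1); add C.
Step 3: frontier [A-D 5, A-E 6, B-E 1, B-D 2, C-D 3, C-E 10] → take B-E (1); add E.
Step 4: frontier [A-D 5, B-D 2, C-D 3, D-E 2] → take B-D (2); add D.
The 4th edge added is B-D.

B-D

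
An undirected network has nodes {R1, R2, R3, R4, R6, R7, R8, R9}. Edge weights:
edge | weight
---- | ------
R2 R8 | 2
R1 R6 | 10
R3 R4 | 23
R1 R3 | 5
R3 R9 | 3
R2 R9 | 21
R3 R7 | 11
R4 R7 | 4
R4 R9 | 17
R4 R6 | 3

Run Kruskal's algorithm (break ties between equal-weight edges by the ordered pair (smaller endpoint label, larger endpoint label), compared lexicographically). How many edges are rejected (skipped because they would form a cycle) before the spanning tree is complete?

2

Kruskal: consider edges lightest-first.
R2 R8 (2): add — endpoints in different components.
R3 R9 (3): add — endpoints in different components.
R4 R6 (3): add — endpoints in different components.
R4 R7 (4): add — endpoints in different components.
R1 R3 (5): add — endpoints in different components.
R1 R6 (10): add — endpoints in different components.
R3 R7 (11): skip — R7 and R3 already connected.
R4 R9 (17): skip — R9 and R4 already connected.
R2 R9 (21): add — endpoints in different components.
Edges rejected before the tree was complete: 2.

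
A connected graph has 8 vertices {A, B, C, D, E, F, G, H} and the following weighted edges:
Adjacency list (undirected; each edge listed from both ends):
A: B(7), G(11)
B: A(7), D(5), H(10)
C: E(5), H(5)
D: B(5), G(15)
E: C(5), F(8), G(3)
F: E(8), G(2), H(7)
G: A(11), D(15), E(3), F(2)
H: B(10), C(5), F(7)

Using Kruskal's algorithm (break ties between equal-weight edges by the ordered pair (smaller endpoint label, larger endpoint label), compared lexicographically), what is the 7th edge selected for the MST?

B-H

Sort edges by weight, then run Kruskal:
F-G (2): add — endpoints in different components.
E-G (3): add — endpoints in different components.
B-D (5): add — endpoints in different components.
C-E (5): add — endpoints in different components.
C-H (5): add — endpoints in different components.
A-B (7): add — endpoints in different components.
F-H (7): skip — F and H already connected.
E-F (8): skip — E and F already connected.
B-H (10): add — endpoints in different components.
The 7th edge added is B-H.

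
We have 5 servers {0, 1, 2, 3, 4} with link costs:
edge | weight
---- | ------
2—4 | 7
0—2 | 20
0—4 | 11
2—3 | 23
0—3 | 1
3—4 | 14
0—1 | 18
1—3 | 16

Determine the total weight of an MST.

35

Kruskal: consider edges lightest-first.
0—3 (1): add. Components now {0,3} {1} {2} {4}
2—4 (7): add. Components now {0,3} {1} {2,4}
0—4 (11): add. Components now {0,2,3,4} {1}
3—4 (14): skip — 3 and 4 already connected.
1—3 (16): add. Components now {0,1,2,3,4}
MST edges: 0—3, 2—4, 0—4, 1—3; total weight 1+7+11+16 = 35.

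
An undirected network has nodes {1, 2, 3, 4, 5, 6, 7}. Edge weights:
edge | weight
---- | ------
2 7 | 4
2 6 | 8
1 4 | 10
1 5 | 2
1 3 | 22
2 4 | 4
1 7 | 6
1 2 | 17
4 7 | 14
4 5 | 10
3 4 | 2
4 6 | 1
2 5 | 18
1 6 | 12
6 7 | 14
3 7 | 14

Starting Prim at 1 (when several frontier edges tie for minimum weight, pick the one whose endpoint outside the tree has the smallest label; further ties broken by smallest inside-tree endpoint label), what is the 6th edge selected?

3-4

Grow the tree from 1 using Prim:
Step 1: cheapest edge leaving the tree is 1 5 (2); add 5.
Step 2: cheapest edge leaving the tree is 1 7 (6); add 7.
Step 3: cheapest edge leaving the tree is 2 7 (4); add 2.
Step 4: cheapest edge leaving the tree is 2 4 (4); add 4.
Step 5: cheapest edge leaving the tree is 4 6 (1); add 6.
Step 6: cheapest edge leaving the tree is 3 4 (2); add 3.
The 6th edge added is 3 4.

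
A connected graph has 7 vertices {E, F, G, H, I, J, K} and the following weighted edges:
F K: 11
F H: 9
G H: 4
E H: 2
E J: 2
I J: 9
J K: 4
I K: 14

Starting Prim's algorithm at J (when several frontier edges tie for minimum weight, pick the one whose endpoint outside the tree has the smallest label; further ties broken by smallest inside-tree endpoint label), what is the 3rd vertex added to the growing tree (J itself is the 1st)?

Prim, starting at J.
Step 1: cheapest edge leaving the tree is E J (2); add E.
Step 2: cheapest edge leaving the tree is E H (2); add H.
Step 3: cheapest edge leaving the tree is G H (4); add G.
Step 4: cheapest edge leaving the tree is J K (4); add K.
Step 5: cheapest edge leaving the tree is F H (9); add F.
Step 6: cheapest edge leaving the tree is I J (9); add I.
Vertex order: J, E, H, G, K, F, I. The 3rd vertex is H.

H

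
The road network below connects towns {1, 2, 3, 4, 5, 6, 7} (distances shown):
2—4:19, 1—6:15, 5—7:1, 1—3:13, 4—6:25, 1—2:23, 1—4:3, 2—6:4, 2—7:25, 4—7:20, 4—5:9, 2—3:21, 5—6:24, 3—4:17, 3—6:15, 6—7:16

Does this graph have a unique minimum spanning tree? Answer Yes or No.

No

Kruskal's algorithm — process edges by increasing weight (ties by edge label):
5—7 (1): add. Components now {1} {2} {3} {4} {5,7} {6}
1—4 (3): add. Components now {1,4} {2} {3} {5,7} {6}
2—6 (4): add. Components now {1,4} {2,6} {3} {5,7}
4—5 (9): add. Components now {1,4,5,7} {2,6} {3}
1—3 (13): add. Components now {1,3,4,5,7} {2,6}
1—6 (15): add. Components now {1,2,3,4,5,6,7}
Non-tree edge 3—6 has weight 15, equal to the heaviest edge on its tree cycle — swapping gives another MST of the same weight. Not unique.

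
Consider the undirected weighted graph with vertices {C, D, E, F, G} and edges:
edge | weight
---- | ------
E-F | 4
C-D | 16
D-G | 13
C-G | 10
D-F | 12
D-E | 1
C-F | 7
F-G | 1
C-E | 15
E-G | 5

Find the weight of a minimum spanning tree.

13

Prim, starting at F.
Step 1: frontier [F-G 1, E-F 4, C-F 7, D-F 12] → take F-G (1); add G.
Step 2: frontier [E-F 4, C-F 7, D-F 12, E-G 5, C-G 10, D-G 13] → take E-F (4); add E.
Step 3: frontier [D-E 1, C-E 15, C-F 7, D-F 12, C-G 10, D-G 13] → take D-E (1); add D.
Step 4: frontier [C-D 16, C-E 15, C-F 7, C-G 10] → take C-F (7); add C.
MST edges: F-G, E-F, D-E, C-F; total weight 1+4+1+7 = 13.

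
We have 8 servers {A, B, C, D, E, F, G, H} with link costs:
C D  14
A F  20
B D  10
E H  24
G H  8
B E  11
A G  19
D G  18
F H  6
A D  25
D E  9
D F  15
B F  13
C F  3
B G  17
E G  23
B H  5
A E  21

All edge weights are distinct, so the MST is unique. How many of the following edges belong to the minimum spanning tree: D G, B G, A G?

1

Kruskal: consider edges lightest-first.
C F (3): add — endpoints in different components.
B H (5): add — endpoints in different components.
F H (6): add — endpoints in different components.
G H (8): add — endpoints in different components.
D E (9): add — endpoints in different components.
B D (10): add — endpoints in different components.
B E (11): skip — B and E already connected.
B F (13): skip — B and F already connected.
C D (14): skip — C and D already connected.
D F (15): skip — D and F already connected.
B G (17): skip — B and G already connected.
D G (18): skip — D and G already connected.
A G (19): add — endpoints in different components.
MST edge set: {C F, B H, F H, G H, D E, B D, A G}.
Of the listed edges, {A G} are in the MST → 1.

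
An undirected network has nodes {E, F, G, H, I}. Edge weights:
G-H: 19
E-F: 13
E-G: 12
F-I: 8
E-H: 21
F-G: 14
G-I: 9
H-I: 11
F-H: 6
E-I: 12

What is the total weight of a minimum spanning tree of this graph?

Sort edges by weight, then run Kruskal:
F-H (6): add. Components now {E} {F,H} {G} {I}
F-I (8): add. Components now {E} {F,H,I} {G}
G-I (9): add. Components now {E} {F,G,H,I}
H-I (11): skip — H and I already connected.
E-G (12): add. Components now {E,F,G,H,I}
MST edges: F-H, F-I, G-I, E-G; total weight 6+8+9+12 = 35.

35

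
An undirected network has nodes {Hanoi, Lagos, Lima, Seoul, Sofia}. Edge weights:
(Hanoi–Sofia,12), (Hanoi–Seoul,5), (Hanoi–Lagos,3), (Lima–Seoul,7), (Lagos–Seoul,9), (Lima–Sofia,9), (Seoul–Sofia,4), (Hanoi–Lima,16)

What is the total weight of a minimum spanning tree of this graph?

19

Prim, starting at Sofia.
Step 1: cheapest edge leaving the tree is Seoul–Sofia (4); add Seoul.
Step 2: cheapest edge leaving the tree is Hanoi–Seoul (5); add Hanoi.
Step 3: cheapest edge leaving the tree is Hanoi–Lagos (3); add Lagos.
Step 4: cheapest edge leaving the tree is Lima–Seoul (7); add Lima.
MST edges: Seoul–Sofia, Hanoi–Seoul, Hanoi–Lagos, Lima–Seoul; total weight 4+5+3+7 = 19.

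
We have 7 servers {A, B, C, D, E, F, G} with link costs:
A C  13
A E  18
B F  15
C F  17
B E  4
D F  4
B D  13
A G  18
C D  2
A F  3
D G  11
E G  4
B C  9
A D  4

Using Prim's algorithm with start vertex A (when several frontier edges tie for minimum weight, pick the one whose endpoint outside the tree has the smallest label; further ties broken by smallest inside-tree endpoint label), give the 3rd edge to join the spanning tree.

Prim's algorithm from A:
Step 1: frontier [A F 3, A D 4, A C 13, A E 18, A G 18] → take A F (3); add F.
Step 2: frontier [A D 4, A C 13, A E 18, A G 18, D F 4, B F 15, C F 17] → take A D (4); add D.
Step 3: frontier [A C 13, A E 18, A G 18, C D 2, D G 11, B D 13, B F 15, C F 17] → take C D (2); add C.
Step 4: frontier [A E 18, A G 18, B C 9, D G 11, B D 13, B F 15] → take B C (9); add B.
Step 5: frontier [A E 18, A G 18, B E 4, D G 11] → take B E (4); add E.
Step 6: frontier [A G 18, D G 11, E G 4] → take E G (4); add G.
The 3rd edge added is C D.

C-D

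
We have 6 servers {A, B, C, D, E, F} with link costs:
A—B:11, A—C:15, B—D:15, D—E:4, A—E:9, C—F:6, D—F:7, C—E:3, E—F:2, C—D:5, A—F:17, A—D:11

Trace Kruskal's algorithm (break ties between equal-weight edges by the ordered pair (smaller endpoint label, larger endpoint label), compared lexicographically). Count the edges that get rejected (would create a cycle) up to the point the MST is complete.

3

Sort edges by weight, then run Kruskal:
E—F (2): add — endpoints in different components.
C—E (3): add — endpoints in different components.
D—E (4): add — endpoints in different components.
C—D (5): skip — C and D already connected.
C—F (6): skip — C and F already connected.
D—F (7): skip — D and F already connected.
A—E (9): add — endpoints in different components.
A—B (11): add — endpoints in different components.
Edges rejected before the tree was complete: 3.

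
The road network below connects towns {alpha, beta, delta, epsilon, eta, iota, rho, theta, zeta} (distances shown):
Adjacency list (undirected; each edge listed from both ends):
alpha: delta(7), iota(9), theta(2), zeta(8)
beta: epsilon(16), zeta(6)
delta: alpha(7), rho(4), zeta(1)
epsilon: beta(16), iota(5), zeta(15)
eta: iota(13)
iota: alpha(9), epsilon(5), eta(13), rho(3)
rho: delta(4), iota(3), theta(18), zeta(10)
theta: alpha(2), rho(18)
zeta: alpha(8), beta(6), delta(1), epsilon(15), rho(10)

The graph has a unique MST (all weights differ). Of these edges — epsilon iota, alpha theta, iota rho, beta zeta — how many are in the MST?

Sort edges by weight, then run Kruskal:
delta zeta (1): add — endpoints in different components.
alpha theta (2): add — endpoints in different components.
iota rho (3): add — endpoints in different components.
delta rho (4): add — endpoints in different components.
epsilon iota (5): add — endpoints in different components.
beta zeta (6): add — endpoints in different components.
alpha delta (7): add — endpoints in different components.
alpha zeta (8): skip — alpha and zeta already connected.
alpha iota (9): skip — alpha and iota already connected.
rho zeta (10): skip — rho and zeta already connected.
eta iota (13): add — endpoints in different components.
MST edge set: {delta zeta, alpha theta, iota rho, delta rho, epsilon iota, beta zeta, alpha delta, eta iota}.
Of the listed edges, {epsilon iota, alpha theta, iota rho, beta zeta} are in the MST → 4.

4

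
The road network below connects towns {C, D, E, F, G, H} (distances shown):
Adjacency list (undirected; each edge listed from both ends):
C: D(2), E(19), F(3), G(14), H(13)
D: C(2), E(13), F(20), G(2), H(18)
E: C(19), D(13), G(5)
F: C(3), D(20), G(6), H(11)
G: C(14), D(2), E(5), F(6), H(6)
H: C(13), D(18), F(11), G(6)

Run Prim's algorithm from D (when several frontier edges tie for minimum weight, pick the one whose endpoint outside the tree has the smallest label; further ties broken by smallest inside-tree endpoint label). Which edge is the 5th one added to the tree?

G-H

Prim, starting at D.
Step 1: cheapest edge leaving the tree is C D (2); add C.
Step 2: cheapest edge leaving the tree is D G (2); add G.
Step 3: cheapest edge leaving the tree is C F (3); add F.
Step 4: cheapest edge leaving the tree is E G (5); add E.
Step 5: cheapest edge leaving the tree is G H (6); add H.
The 5th edge added is G H.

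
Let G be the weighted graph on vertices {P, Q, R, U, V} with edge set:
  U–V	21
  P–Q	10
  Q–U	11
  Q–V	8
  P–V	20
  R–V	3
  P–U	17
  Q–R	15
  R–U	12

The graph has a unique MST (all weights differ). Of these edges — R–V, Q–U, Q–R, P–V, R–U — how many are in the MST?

2

Sort edges by weight, then run Kruskal:
R–V (3): add. Components now {P} {R,V} {Q} {U}
Q–V (8): add. Components now {P} {Q,R,V} {U}
P–Q (10): add. Components now {P,Q,R,V} {U}
Q–U (11): add. Components now {P,Q,R,U,V}
MST edge set: {R–V, Q–V, P–Q, Q–U}.
Of the listed edges, {R–V, Q–U} are in the MST → 2.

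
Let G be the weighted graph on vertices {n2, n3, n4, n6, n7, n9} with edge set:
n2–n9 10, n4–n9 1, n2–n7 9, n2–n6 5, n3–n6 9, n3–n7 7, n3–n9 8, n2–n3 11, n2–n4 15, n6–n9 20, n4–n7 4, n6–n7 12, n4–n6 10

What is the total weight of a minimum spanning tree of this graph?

Kruskal's algorithm — process edges by increasing weight (ties by edge label):
n4–n9 (1): add. Components now {n3} {n4,n9} {n7} {n2} {n6}
n4–n7 (4): add. Components now {n3} {n4,n7,n9} {n2} {n6}
n2–n6 (5): add. Components now {n3} {n4,n7,n9} {n2,n6}
n3–n7 (7): add. Components now {n3,n4,n7,n9} {n2,n6}
n3–n9 (8): skip — n3 and n9 already connected.
n2–n7 (9): add. Components now {n2,n3,n4,n6,n7,n9}
MST edges: n4–n9, n4–n7, n2–n6, n3–n7, n2–n7; total weight 1+4+5+7+9 = 26.

26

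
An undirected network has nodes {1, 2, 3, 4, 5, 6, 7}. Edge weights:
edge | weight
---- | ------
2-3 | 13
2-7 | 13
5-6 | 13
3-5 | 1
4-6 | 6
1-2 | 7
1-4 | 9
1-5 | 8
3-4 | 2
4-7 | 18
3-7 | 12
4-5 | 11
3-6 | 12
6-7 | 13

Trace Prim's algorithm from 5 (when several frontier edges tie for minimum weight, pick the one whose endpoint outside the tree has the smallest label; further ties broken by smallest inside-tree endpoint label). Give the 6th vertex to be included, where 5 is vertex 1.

2

Prim, starting at 5.
Step 1: frontier [3-5 1, 1-5 8, 4-5 11, 5-6 13] → take 3-5 (1); add 3.
Step 2: frontier [3-4 2, 3-6 12, 3-7 12, 2-3 13, 1-5 8, 4-5 11, 5-6 13] → take 3-4 (2); add 4.
Step 3: frontier [3-6 12, 3-7 12, 2-3 13, 4-6 6, 1-4 9, 4-7 18, 1-5 8, 5-6 13] → take 4-6 (6); add 6.
Step 4: frontier [3-7 12, 2-3 13, 1-4 9, 4-7 18, 1-5 8, 6-7 13] → take 1-5 (8); add 1.
Step 5: frontier [1-2 7, 3-7 12, 2-3 13, 4-7 18, 6-7 13] → take 1-2 (7); add 2.
Step 6: frontier [2-7 13, 3-7 12, 4-7 18, 6-7 13] → take 3-7 (12); add 7.
Vertex order: 5, 3, 4, 6, 1, 2, 7. The 6th vertex is 2.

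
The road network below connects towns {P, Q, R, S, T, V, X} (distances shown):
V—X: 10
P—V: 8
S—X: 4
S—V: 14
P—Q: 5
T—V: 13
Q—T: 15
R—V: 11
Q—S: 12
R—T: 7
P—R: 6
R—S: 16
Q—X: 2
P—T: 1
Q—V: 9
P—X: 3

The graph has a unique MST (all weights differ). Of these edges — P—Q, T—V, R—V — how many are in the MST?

0

Kruskal's algorithm — process edges by increasing weight (ties by edge label):
P—T (1): add — endpoints in different components.
Q—X (2): add — endpoints in different components.
P—X (3): add — endpoints in different components.
S—X (4): add — endpoints in different components.
P—Q (5): skip — P and Q already connected.
P—R (6): add — endpoints in different components.
R—T (7): skip — T and R already connected.
P—V (8): add — endpoints in different components.
MST edge set: {P—T, Q—X, P—X, S—X, P—R, P—V}.
Of the listed edges, {} are in the MST → 0.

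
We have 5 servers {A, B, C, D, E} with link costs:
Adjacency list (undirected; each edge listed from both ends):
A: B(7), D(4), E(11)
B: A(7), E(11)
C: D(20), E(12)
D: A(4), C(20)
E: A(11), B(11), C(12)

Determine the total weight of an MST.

34

Kruskal's algorithm — process edges by increasing weight (ties by edge label):
A–D (4): add. Components now {A,D} {B} {C} {E}
A–B (7): add. Components now {A,B,D} {C} {E}
A–E (11): add. Components now {A,B,D,E} {C}
B–E (11): skip — B and E already connected.
C–E (12): add. Components now {A,B,C,D,E}
MST edges: A–D, A–B, A–E, C–E; total weight 4+7+11+12 = 34.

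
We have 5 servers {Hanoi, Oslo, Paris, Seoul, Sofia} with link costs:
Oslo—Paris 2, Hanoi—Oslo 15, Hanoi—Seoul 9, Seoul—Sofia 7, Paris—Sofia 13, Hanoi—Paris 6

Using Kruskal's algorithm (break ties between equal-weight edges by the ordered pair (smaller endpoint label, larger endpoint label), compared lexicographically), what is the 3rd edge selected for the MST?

Seoul-Sofia

Kruskal's algorithm — process edges by increasing weight (ties by edge label):
Oslo—Paris (2): add — endpoints in different components.
Hanoi—Paris (6): add — endpoints in different components.
Seoul—Sofia (7): add — endpoints in different components.
Hanoi—Seoul (9): add — endpoints in different components.
The 3rd edge added is Seoul—Sofia.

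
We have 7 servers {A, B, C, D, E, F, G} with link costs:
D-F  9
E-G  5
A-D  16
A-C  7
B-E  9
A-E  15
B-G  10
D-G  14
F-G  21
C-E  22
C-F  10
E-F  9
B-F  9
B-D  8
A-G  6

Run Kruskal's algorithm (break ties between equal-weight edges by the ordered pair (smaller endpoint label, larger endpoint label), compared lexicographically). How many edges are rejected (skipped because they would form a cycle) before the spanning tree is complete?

Kruskal: consider edges lightest-first.
E-G (5): add — endpoints in different components.
A-G (6): add — endpoints in different components.
A-C (7): add — endpoints in different components.
B-D (8): add — endpoints in different components.
B-E (9): add — endpoints in different components.
B-F (9): add — endpoints in different components.
Edges rejected before the tree was complete: 0.

0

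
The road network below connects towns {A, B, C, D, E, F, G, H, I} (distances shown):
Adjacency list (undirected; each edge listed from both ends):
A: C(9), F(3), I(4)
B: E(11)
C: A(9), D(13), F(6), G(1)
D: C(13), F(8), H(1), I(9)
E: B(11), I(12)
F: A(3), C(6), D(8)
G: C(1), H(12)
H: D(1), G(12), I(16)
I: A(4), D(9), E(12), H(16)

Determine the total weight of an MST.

Grow the tree from E using Prim:
Step 1: cheapest edge leaving the tree is B–E (11); add B.
Step 2: cheapest edge leaving the tree is E–I (12); add I.
Step 3: cheapest edge leaving the tree is A–I (4); add A.
Step 4: cheapest edge leaving the tree is A–F (3); add F.
Step 5: cheapest edge leaving the tree is C–F (6); add C.
Step 6: cheapest edge leaving the tree is C–G (1); add G.
Step 7: cheapest edge leaving the tree is D–F (8); add D.
Step 8: cheapest edge leaving the tree is D–H (1); add H.
MST edges: B–E, E–I, A–I, A–F, C–F, C–G, D–F, D–H; total weight 11+12+4+3+6+1+8+1 = 46.

46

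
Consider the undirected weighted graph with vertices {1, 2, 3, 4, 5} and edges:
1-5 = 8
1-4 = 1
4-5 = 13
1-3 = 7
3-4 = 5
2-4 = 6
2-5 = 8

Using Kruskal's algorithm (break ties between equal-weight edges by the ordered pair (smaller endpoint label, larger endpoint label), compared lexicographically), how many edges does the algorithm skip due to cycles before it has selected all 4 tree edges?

1

Kruskal's algorithm — process edges by increasing weight (ties by edge label):
1-4 (1): add. Components now {1,4} {2} {3} {5}
3-4 (5): add. Components now {1,3,4} {2} {5}
2-4 (6): add. Components now {1,2,3,4} {5}
1-3 (7): skip — 1 and 3 already connected.
1-5 (8): add. Components now {1,2,3,4,5}
Edges rejected before the tree was complete: 1.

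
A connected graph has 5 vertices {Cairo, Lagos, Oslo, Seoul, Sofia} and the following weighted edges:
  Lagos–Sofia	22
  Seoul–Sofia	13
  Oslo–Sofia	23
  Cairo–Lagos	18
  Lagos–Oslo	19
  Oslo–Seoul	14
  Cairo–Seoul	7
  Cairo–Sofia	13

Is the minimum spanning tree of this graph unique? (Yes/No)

Sort edges by weight, then run Kruskal:
Cairo–Seoul (7): add. Components now {Sofia} {Cairo,Seoul} {Oslo} {Lagos}
Cairo–Sofia (13): add. Components now {Cairo,Seoul,Sofia} {Oslo} {Lagos}
Seoul–Sofia (13): skip — Sofia and Seoul already connected.
Oslo–Seoul (14): add. Components now {Cairo,Oslo,Seoul,Sofia} {Lagos}
Cairo–Lagos (18): add. Components now {Cairo,Lagos,Oslo,Seoul,Sofia}
Non-tree edge Seoul–Sofia has weight 13, equal to the heaviest edge on its tree cycle — swapping gives another MST of the same weight. Not unique.

No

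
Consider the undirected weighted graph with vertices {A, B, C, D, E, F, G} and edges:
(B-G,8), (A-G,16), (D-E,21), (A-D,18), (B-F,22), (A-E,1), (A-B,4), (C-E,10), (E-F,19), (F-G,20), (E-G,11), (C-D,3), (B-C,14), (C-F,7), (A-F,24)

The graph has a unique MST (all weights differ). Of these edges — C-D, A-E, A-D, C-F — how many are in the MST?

3

Kruskal: consider edges lightest-first.
A-E (1): add. Components now {A,E} {B} {C} {D} {F} {G}
C-D (3): add. Components now {A,E} {B} {C,D} {F} {G}
A-B (4): add. Components now {A,B,E} {C,D} {F} {G}
C-F (7): add. Components now {A,B,E} {C,D,F} {G}
B-G (8): add. Components now {A,B,E,G} {C,D,F}
C-E (10): add. Components now {A,B,C,D,E,F,G}
MST edge set: {A-E, C-D, A-B, C-F, B-G, C-E}.
Of the listed edges, {C-D, A-E, C-F} are in the MST → 3.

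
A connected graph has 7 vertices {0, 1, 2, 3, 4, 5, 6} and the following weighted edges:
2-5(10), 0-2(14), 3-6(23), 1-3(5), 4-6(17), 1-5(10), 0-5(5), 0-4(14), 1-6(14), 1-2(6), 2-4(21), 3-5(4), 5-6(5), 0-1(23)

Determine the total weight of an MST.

39

Prim's algorithm from 0:
Step 1: frontier [0-5 5, 0-2 14, 0-4 14, 0-1 23] → take 0-5 (5); add 5.
Step 2: frontier [0-2 14, 0-4 14, 0-1 23, 3-5 4, 5-6 5, 1-5 10, 2-5 10] → take 3-5 (4); add 3.
Step 3: frontier [0-2 14, 0-4 14, 0-1 23, 1-3 5, 3-6 23, 5-6 5, 1-5 10, 2-5 10] → take 1-3 (5); add 1.
Step 4: frontier [0-2 14, 0-4 14, 1-2 6, 1-6 14, 3-6 23, 5-6 5, 2-5 10] → take 5-6 (5); add 6.
Step 5: frontier [0-2 14, 0-4 14, 1-2 6, 2-5 10, 4-6 17] → take 1-2 (6); add 2.
Step 6: frontier [0-4 14, 2-4 21, 4-6 17] → take 0-4 (14); add 4.
MST edges: 0-5, 3-5, 1-3, 5-6, 1-2, 0-4; total weight 5+4+5+5+6+14 = 39.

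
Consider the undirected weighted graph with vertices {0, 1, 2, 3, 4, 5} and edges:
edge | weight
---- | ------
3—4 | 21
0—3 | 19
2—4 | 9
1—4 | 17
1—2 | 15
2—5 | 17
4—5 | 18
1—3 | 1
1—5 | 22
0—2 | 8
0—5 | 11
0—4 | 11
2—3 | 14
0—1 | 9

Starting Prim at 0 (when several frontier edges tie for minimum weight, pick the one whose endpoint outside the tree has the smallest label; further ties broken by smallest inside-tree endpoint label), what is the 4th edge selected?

2-4

Grow the tree from 0 using Prim:
Step 1: cheapest edge leaving the tree is 0—2 (8); add 2.
Step 2: cheapest edge leaving the tree is 0—1 (9); add 1.
Step 3: cheapest edge leaving the tree is 1—3 (1); add 3.
Step 4: cheapest edge leaving the tree is 2—4 (9); add 4.
Step 5: cheapest edge leaving the tree is 0—5 (11); add 5.
The 4th edge added is 2—4.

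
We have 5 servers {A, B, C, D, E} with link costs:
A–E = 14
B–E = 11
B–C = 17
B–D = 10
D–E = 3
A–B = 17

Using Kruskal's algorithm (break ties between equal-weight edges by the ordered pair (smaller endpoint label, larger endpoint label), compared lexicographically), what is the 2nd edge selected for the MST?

B-D

Kruskal's algorithm — process edges by increasing weight (ties by edge label):
D–E (3): add — endpoints in different components.
B–D (10): add — endpoints in different components.
B–E (11): skip — B and E already connected.
A–E (14): add — endpoints in different components.
A–B (17): skip — A and B already connected.
B–C (17): add — endpoints in different components.
The 2nd edge added is B–D.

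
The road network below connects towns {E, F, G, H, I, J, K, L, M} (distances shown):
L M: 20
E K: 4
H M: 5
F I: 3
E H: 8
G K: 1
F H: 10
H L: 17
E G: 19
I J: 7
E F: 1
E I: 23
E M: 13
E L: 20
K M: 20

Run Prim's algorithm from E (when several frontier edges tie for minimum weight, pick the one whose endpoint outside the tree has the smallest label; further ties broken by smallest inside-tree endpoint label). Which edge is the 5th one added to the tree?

Prim, starting at E.
Step 1: cheapest edge leaving the tree is E F (1); add F.
Step 2: cheapest edge leaving the tree is F I (3); add I.
Step 3: cheapest edge leaving the tree is E K (4); add K.
Step 4: cheapest edge leaving the tree is G K (1); add G.
Step 5: cheapest edge leaving the tree is I J (7); add J.
Step 6: cheapest edge leaving the tree is E H (8); add H.
Step 7: cheapest edge leaving the tree is H M (5); add M.
Step 8: cheapest edge leaving the tree is H L (17); add L.
The 5th edge added is I J.

I-J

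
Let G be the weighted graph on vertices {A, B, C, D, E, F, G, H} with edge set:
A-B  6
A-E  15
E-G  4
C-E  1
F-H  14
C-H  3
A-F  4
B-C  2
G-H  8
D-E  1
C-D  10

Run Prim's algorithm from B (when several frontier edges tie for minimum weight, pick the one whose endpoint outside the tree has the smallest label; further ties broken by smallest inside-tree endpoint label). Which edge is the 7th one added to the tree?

Prim, starting at B.
Step 1: cheapest edge leaving the tree is B-C (2); add C.
Step 2: cheapest edge leaving the tree is C-E (1); add E.
Step 3: cheapest edge leaving the tree is D-E (1); add D.
Step 4: cheapest edge leaving the tree is C-H (3); add H.
Step 5: cheapest edge leaving the tree is E-G (4); add G.
Step 6: cheapest edge leaving the tree is A-B (6); add A.
Step 7: cheapest edge leaving the tree is A-F (4); add F.
The 7th edge added is A-F.

A-F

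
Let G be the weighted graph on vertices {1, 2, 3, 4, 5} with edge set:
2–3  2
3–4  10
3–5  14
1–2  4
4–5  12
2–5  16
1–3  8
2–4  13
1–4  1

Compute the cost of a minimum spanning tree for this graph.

19

Sort edges by weight, then run Kruskal:
1–4 (1): add — endpoints in different components.
2–3 (2): add — endpoints in different components.
1–2 (4): add — endpoints in different components.
1–3 (8): skip — 1 and 3 already connected.
3–4 (10): skip — 3 and 4 already connected.
4–5 (12): add — endpoints in different components.
MST edges: 1–4, 2–3, 1–2, 4–5; total weight 1+2+4+12 = 19.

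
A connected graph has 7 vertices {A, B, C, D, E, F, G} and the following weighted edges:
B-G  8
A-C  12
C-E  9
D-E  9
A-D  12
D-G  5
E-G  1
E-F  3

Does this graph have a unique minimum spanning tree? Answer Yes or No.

Kruskal: consider edges lightest-first.
E-G (1): add — endpoints in different components.
E-F (3): add — endpoints in different components.
D-G (5): add — endpoints in different components.
B-G (8): add — endpoints in different components.
C-E (9): add — endpoints in different components.
D-E (9): skip — D and E already connected.
A-C (12): add — endpoints in different components.
Non-tree edge A-D has weight 12, equal to the heaviest edge on its tree cycle — swapping gives another MST of the same weight. Not unique.

No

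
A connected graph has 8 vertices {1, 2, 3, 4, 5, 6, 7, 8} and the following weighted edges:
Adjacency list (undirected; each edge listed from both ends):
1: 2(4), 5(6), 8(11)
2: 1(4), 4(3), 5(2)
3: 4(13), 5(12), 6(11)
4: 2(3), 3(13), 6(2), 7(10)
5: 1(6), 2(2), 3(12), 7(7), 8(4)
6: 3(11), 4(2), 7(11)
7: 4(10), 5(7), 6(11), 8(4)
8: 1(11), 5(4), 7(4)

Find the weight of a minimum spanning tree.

30

Kruskal's algorithm — process edges by increasing weight (ties by edge label):
2–5 (2): add — endpoints in different components.
4–6 (2): add — endpoints in different components.
2–4 (3): add — endpoints in different components.
1–2 (4): add — endpoints in different components.
5–8 (4): add — endpoints in different components.
7–8 (4): add — endpoints in different components.
1–5 (6): skip — 1 and 5 already connected.
5–7 (7): skip — 5 and 7 already connected.
4–7 (10): skip — 4 and 7 already connected.
1–8 (11): skip — 1 and 8 already connected.
3–6 (11): add — endpoints in different components.
MST edges: 2–5, 4–6, 2–4, 1–2, 5–8, 7–8, 3–6; total weight 2+2+3+4+4+4+11 = 30.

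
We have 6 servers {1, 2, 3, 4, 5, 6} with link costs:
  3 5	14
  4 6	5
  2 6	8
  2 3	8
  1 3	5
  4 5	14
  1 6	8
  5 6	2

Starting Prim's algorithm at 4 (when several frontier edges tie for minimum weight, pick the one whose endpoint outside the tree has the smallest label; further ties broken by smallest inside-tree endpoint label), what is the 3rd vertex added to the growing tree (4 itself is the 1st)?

5

Prim's algorithm from 4:
Step 1: cheapest edge leaving the tree is 4 6 (5); add 6.
Step 2: cheapest edge leaving the tree is 5 6 (2); add 5.
Step 3: cheapest edge leaving the tree is 1 6 (8); add 1.
Step 4: cheapest edge leaving the tree is 1 3 (5); add 3.
Step 5: cheapest edge leaving the tree is 2 3 (8); add 2.
Vertex order: 4, 6, 5, 1, 3, 2. The 3rd vertex is 5.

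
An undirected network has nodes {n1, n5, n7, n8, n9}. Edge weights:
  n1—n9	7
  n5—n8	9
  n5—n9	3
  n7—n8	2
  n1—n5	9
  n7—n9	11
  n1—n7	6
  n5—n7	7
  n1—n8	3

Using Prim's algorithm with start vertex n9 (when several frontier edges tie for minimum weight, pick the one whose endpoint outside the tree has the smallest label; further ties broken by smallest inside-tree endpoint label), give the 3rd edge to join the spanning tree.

n1-n8

Prim, starting at n9.
Step 1: frontier [n5—n9 3, n1—n9 7, n7—n9 11] → take n5—n9 (3); add n5.
Step 2: frontier [n5—n7 7, n1—n5 9, n5—n8 9, n1—n9 7, n7—n9 11] → take n1—n9 (7); add n1.
Step 3: frontier [n1—n8 3, n1—n7 6, n5—n7 7, n5—n8 9, n7—n9 11] → take n1—n8 (3); add n8.
Step 4: frontier [n1—n7 6, n5—n7 7, n7—n8 2, n7—n9 11] → take n7—n8 (2); add n7.
The 3rd edge added is n1—n8.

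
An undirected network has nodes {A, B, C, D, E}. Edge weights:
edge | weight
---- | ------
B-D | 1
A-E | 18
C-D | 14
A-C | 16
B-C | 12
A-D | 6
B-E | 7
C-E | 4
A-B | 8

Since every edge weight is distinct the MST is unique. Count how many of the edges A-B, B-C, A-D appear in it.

1

Sort edges by weight, then run Kruskal:
B-D (1): add — endpoints in different components.
C-E (4): add — endpoints in different components.
A-D (6): add — endpoints in different components.
B-E (7): add — endpoints in different components.
MST edge set: {B-D, C-E, A-D, B-E}.
Of the listed edges, {A-D} are in the MST → 1.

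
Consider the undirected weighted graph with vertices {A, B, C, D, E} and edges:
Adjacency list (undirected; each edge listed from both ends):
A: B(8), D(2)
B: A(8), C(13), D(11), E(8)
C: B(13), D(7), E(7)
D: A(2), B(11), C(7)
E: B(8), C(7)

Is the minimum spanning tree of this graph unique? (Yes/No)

No

Sort edges by weight, then run Kruskal:
A—D (2): add — endpoints in different components.
C—D (7): add — endpoints in different components.
C—E (7): add — endpoints in different components.
A—B (8): add — endpoints in different components.
Non-tree edge B—E has weight 8, equal to the heaviest edge on its tree cycle — swapping gives another MST of the same weight. Not unique.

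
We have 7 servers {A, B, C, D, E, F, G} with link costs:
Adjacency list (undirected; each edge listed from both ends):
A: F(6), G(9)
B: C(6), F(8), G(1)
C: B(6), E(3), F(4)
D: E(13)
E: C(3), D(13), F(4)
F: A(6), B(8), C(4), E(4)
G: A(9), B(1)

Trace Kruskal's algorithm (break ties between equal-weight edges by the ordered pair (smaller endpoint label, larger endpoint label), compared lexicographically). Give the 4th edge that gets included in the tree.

Kruskal: consider edges lightest-first.
B–G (1): add — endpoints in different components.
C–E (3): add — endpoints in different components.
C–F (4): add — endpoints in different components.
E–F (4): skip — E and F already connected.
A–F (6): add — endpoints in different components.
B–C (6): add — endpoints in different components.
B–F (8): skip — B and F already connected.
A–G (9): skip — A and G already connected.
D–E (13): add — endpoints in different components.
The 4th edge added is A–F.

A-F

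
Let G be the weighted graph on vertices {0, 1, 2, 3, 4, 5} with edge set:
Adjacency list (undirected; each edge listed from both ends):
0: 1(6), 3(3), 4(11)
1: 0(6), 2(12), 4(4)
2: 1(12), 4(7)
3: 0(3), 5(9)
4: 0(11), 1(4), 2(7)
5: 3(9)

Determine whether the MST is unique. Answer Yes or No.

Kruskal's algorithm — process edges by increasing weight (ties by edge label):
0–3 (3): add — endpoints in different components.
1–4 (4): add — endpoints in different components.
0–1 (6): add — endpoints in different components.
2–4 (7): add — endpoints in different components.
3–5 (9): add — endpoints in different components.
Every non-tree edge has weight strictly greater than the heaviest edge on the tree path between its endpoints, so the MST is unique.

Yes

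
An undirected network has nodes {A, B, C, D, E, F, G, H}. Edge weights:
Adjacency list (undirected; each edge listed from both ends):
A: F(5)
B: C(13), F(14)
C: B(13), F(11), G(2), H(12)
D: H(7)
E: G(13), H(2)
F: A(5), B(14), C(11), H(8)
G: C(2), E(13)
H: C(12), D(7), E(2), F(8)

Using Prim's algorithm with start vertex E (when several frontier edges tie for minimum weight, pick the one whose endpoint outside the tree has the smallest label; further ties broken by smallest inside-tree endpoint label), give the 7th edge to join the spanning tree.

Prim's algorithm from E:
Step 1: frontier [E–H 2, E–G 13] → take E–H (2); add H.
Step 2: frontier [E–G 13, D–H 7, F–H 8, C–H 12] → take D–H (7); add D.
Step 3: frontier [E–G 13, F–H 8, C–H 12] → take F–H (8); add F.
Step 4: frontier [E–G 13, A–F 5, C–F 11, B–F 14, C–H 12] → take A–F (5); add A.
Step 5: frontier [E–G 13, C–F 11, B–F 14, C–H 12] → take C–F (11); add C.
Step 6: frontier [C–G 2, B–C 13, E–G 13, B–F 14] → take C–G (2); add G.
Step 7: frontier [B–C 13, B–F 14] → take B–C (13); add B.
The 7th edge added is B–C.

B-C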